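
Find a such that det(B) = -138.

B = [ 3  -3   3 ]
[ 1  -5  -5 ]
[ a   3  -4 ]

Expanding along the column containing a, det(B) is linear in a: det(B) = (30)·a + (102).
Set (30)·a + (102) = -138  ⇒  (30)·a = -240  ⇒  a = -8.

a = -8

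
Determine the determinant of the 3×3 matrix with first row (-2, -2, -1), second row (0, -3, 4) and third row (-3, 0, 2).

Expand along column 1:
  + (-2) · |-3 4; 0 2| = (-2)·(-6 − 0) = 12
  + (-3) · |-2 -1; -3 4| = (-3)·(-8 − 3) = 33
Sum: (12) + (33) = 45

The determinant is 45.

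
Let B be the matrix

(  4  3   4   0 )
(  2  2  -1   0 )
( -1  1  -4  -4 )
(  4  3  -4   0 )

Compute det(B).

|B| = -64

Expand along column 4 (it has 3 zeros):
  − (-4) · M_34   where M_34 = det([4 3 4; 2 2 -1; 4 3 -4]) = -16
det = (-1)·(-4)·(-16) = -64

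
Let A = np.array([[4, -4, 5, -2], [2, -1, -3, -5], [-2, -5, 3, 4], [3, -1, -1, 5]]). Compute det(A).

Expand along row 1:
  + (4) · M_11   where M_11 = det([-1 -3 -5; -5 3 4; -1 -1 5]) = -122
  − (-4) · M_12   where M_12 = det([2 -3 -5; -2 3 4; 3 -1 5]) = 7
  + (5) · M_13   where M_13 = det([2 -1 -5; -2 -5 4; 3 -1 5]) = -149
  − (-2) · M_14   where M_14 = det([2 -1 -3; -2 -5 3; 3 -1 -1]) = -42
det = (+1)·(4)·(-122) + (-1)·(-4)·(7) + (+1)·(5)·(-149) + (-1)·(-2)·(-42) = -1289

|A| = -1289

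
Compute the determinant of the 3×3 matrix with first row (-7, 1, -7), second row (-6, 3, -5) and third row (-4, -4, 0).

-92

Expand along column 3:
  + (-7) · |-6 3; -4 -4| = (-7)·(24 − (-12)) = -252
  − (-5) · |-7 1; -4 -4| = −(-5)·(28 − (-4)) = 160
Sum: (-252) + (160) = -92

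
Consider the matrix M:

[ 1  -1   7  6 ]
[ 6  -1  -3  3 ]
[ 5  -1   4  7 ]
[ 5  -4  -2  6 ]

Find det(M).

|M| = 41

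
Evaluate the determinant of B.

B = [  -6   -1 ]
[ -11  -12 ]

The determinant is 61.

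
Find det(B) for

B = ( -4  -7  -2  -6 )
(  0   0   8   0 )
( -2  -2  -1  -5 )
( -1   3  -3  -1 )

det(B) = 328

Expand along row 2 (it has 3 zeros):
  − (8) · M_23   where M_23 = det([-4 -7 -6; -2 -2 -5; -1 3 -1]) = -41
det = (-1)·(8)·(-41) = 328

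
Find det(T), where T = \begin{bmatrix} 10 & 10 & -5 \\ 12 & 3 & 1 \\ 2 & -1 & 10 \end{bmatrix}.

Expand along column 1:
  + 10 · |3 1; -1 10| = 10·(30 − (-1)) = 310
  − 12 · |10 -5; -1 10| = −12·(100 − 5) = -1140
  + 2 · |10 -5; 3 1| = 2·(10 − (-15)) = 50
Sum: (310) + (-1140) + (50) = -780

|T| = -780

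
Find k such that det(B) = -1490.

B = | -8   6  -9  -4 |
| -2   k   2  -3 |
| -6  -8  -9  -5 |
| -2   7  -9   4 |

-5

Expanding along the row containing k, det(B) is linear in k: det(B) = (198)·k + (-500).
Set (198)·k + (-500) = -1490  ⇒  (198)·k = -990  ⇒  k = -5.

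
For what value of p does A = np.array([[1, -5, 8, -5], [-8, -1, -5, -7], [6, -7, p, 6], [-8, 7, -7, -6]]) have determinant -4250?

Expanding along the column containing p, det(A) is linear in p: det(A) = (335)·p + (-1235).
Set (335)·p + (-1235) = -4250  ⇒  (335)·p = -3015  ⇒  p = -9.

p = -9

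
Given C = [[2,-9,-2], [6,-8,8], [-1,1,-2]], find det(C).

Expand along row 1:
  + 2 · |-8 8; 1 -2| = 2·(16 − 8) = 16
  − (-9) · |6 8; -1 -2| = −(-9)·(-12 − (-8)) = -36
  + (-2) · |6 -8; -1 1| = (-2)·(6 − 8) = 4
Sum: (16) + (-36) + (4) = -16

det(C) = -16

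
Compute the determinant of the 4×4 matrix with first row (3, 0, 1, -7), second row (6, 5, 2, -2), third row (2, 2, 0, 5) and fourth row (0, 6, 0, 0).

Expand along row 4 (it has 3 zeros):
  + (6) · M_42   where M_42 = det([3 1 -7; 6 2 -2; 2 0 5]) = 24
det = (+1)·(6)·(24) = 144

The determinant is 144.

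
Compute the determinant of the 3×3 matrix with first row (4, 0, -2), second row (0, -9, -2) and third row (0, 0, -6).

The matrix is upper triangular, so the determinant is the product of the diagonal entries:
det = (4) · (-9) · (-6) = 216

The determinant is 216.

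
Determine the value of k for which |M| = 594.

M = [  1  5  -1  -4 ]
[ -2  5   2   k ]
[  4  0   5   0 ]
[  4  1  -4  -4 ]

k = 2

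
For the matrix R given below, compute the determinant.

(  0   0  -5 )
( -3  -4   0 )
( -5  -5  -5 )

Expand along row 1:
  + (-5) · |-3 -4; -5 -5| = (-5)·(15 − 20) = 25

|R| = 25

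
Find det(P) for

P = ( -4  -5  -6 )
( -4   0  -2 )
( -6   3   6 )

Expand along row 2:
  − (-4) · |-5 -6; 3 6| = −(-4)·(-30 − (-18)) = -48
  − (-2) · |-4 -5; -6 3| = −(-2)·(-12 − 30) = -84
Sum: (-48) + (-84) = -132

-132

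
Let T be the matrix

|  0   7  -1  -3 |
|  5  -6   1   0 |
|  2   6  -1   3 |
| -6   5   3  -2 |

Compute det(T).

Expand along row 1 (it has 1 zero):
  − (7) · M_12   where M_12 = det([5 1 0; 2 -1 3; -6 3 -2]) = -49
  + (-1) · M_13   where M_13 = det([5 -6 0; 2 6 3; -6 5 -2]) = -51
  − (-3) · M_14   where M_14 = det([5 -6 1; 2 6 -1; -6 5 3]) = 161
det = (-1)·(7)·(-49) + (+1)·(-1)·(-51) + (-1)·(-3)·(161) = 877

The determinant is 877.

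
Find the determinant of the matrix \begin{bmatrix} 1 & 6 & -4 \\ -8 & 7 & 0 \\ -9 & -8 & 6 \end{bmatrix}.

-178

Expand along row 2:
  − (-8) · |6 -4; -8 6| = −(-8)·(36 − 32) = 32
  + 7 · |1 -4; -9 6| = 7·(6 − 36) = -210
Sum: (32) + (-210) = -178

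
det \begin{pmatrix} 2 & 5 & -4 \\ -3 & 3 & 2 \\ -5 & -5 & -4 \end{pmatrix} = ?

-234

Expand along row 1:
  + 2 · |3 2; -5 -4| = 2·(-12 − (-10)) = -4
  − 5 · |-3 2; -5 -4| = −5·(12 − (-10)) = -110
  + (-4) · |-3 3; -5 -5| = (-4)·(15 − (-15)) = -120
Sum: (-4) + (-110) + (-120) = -234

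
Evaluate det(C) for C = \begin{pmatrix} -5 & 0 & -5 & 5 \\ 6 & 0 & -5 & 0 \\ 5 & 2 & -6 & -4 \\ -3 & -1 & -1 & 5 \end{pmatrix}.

Expand along row 2 (it has 2 zeros):
  − (6) · M_21   where M_21 = det([0 -5 5; 2 -6 -4; -1 -1 5]) = -10
  − (-5) · M_23   where M_23 = det([-5 0 5; 5 2 -4; -3 -1 5]) = -25
det = (-1)·(6)·(-10) + (-1)·(-5)·(-25) = -65

-65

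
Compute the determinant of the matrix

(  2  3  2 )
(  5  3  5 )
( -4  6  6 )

-90

Expand along column 1:
  + 2 · |3 5; 6 6| = 2·(18 − 30) = -24
  − 5 · |3 2; 6 6| = −5·(18 − 12) = -30
  + (-4) · |3 2; 3 5| = (-4)·(15 − 6) = -36
Sum: (-24) + (-30) + (-36) = -90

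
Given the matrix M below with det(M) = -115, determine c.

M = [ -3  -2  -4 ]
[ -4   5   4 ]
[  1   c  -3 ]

Expanding along the row containing c, det(M) is linear in c: det(M) = (28)·c + (81).
Set (28)·c + (81) = -115  ⇒  (28)·c = -196  ⇒  c = -7.

-7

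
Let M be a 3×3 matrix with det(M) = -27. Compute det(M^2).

det(M^2) = (det M)^2 = (-27)^2 = 729

The determinant is 729.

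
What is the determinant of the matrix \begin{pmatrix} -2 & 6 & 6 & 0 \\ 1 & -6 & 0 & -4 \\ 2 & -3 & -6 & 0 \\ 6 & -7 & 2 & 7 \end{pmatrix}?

Expand along column 4 (it has 2 zeros):
  + (-4) · M_24   where M_24 = det([-2 6 6; 2 -3 -6; 6 -7 2]) = -120
  + (7) · M_44   where M_44 = det([-2 6 6; 1 -6 0; 2 -3 -6]) = 18
det = (+1)·(-4)·(-120) + (+1)·(7)·(18) = 606

606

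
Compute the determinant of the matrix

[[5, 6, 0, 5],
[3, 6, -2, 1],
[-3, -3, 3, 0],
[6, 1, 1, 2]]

Expand along row 1 (it has 1 zero):
  + (5) · M_11   where M_11 = det([6 -2 1; -3 3 0; 1 1 2]) = 18
  − (6) · M_12   where M_12 = det([3 -2 1; -3 3 0; 6 1 2]) = -15
  − (5) · M_14   where M_14 = det([3 6 -2; -3 -3 3; 6 1 1]) = 78
det = (+1)·(5)·(18) + (-1)·(6)·(-15) + (-1)·(5)·(78) = -210

The determinant is -210.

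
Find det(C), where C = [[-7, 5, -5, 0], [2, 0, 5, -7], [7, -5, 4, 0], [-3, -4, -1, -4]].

-341

Expand along column 4 (it has 2 zeros):
  + (-7) · M_24   where M_24 = det([-7 5 -5; 7 -5 4; -3 -4 -1]) = 43
  + (-4) · M_44   where M_44 = det([-7 5 -5; 2 0 5; 7 -5 4]) = 10
det = (+1)·(-7)·(43) + (+1)·(-4)·(10) = -341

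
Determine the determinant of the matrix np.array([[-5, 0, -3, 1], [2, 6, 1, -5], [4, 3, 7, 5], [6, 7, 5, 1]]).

-670

Expand along row 1 (it has 1 zero):
  + (-5) · M_11   where M_11 = det([6 1 -5; 3 7 5; 7 5 1]) = 94
  + (-3) · M_13   where M_13 = det([2 6 -5; 4 3 5; 6 7 1]) = 42
  − (1) · M_14   where M_14 = det([2 6 1; 4 3 7; 6 7 5]) = 74
det = (+1)·(-5)·(94) + (+1)·(-3)·(42) + (-1)·(1)·(74) = -670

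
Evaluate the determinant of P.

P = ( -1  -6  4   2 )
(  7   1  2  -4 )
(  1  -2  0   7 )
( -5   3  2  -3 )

Expand along row 3 (it has 1 zero):
  + (1) · M_31   where M_31 = det([-6 4 2; 1 2 -4; 3 2 -3]) = -56
  − (-2) · M_32   where M_32 = det([-1 4 2; 7 2 -4; -5 2 -3]) = 210
  − (7) · M_34   where M_34 = det([-1 -6 4; 7 1 2; -5 3 2]) = 252
det = (+1)·(1)·(-56) + (-1)·(-2)·(210) + (-1)·(7)·(252) = -1400

The determinant is -1400.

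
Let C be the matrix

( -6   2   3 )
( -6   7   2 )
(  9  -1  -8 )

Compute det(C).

Expand along row 1:
  + (-6) · |7 2; -1 -8| = (-6)·(-56 − (-2)) = 324
  − 2 · |-6 2; 9 -8| = −2·(48 − 18) = -60
  + 3 · |-6 7; 9 -1| = 3·(6 − 63) = -171
Sum: (324) + (-60) + (-171) = 93

The determinant is 93.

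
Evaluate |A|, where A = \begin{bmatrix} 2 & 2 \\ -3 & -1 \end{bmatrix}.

det(A) = 2·(-1) − 2·(-3) = -2 − (-6) = 4

|A| = 4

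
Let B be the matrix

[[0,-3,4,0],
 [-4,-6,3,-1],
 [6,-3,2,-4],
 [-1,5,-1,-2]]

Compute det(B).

The determinant is -656.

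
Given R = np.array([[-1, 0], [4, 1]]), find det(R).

det(R) = (-1)·1 − 0·4 = -1 − 0 = -1

-1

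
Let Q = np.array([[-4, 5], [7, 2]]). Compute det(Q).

det(Q) = (-4)·2 − 5·7 = -8 − 35 = -43

det(Q) = -43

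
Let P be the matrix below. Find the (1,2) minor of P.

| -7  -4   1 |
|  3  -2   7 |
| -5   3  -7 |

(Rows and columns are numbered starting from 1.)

Delete row 1 and column 2; the remaining 2×2 submatrix is [3 7; -5 -7].
Its determinant is 3·(-7) − 7·(-5) = 14.

14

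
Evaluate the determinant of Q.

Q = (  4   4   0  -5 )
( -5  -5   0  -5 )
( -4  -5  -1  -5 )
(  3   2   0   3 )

Expand along column 3 (it has 3 zeros):
  + (-1) · M_33   where M_33 = det([4 4 -5; -5 -5 -5; 3 2 3]) = -45
det = (+1)·(-1)·(-45) = 45

45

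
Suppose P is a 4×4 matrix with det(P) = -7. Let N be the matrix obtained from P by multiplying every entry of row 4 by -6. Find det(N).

Scaling one row by -6 multiplies the determinant by -6.
det(N) = (-6)·(-7) = 42

42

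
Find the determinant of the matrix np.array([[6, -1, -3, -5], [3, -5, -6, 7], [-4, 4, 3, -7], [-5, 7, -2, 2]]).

The determinant is 1633.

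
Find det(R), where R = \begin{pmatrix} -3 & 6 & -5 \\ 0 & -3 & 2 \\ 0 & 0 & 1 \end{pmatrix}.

The determinant is 9.

R is upper triangular, so det(R) is the product of the diagonal entries:
det = (-3) · (-3) · (1) = 9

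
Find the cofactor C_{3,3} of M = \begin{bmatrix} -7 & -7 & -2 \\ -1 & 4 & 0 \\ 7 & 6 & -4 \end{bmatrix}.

The cofactor is -35.

Delete row 3 and column 3; the remaining 2×2 submatrix is [-7 -7; -1 4].
Its determinant is (-7)·4 − (-7)·(-1) = -35.
The cofactor carries sign (−1)^(3+3) = +1, so C_{3,3} = +(-35) = -35.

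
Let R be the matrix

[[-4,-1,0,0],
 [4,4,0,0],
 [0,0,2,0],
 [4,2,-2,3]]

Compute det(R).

-72

R is block lower-triangular with a 2×2 block and a 2×2 block on the diagonal, so its determinant equals the product of the determinants of the diagonal blocks.
det of the 2×2 block = -12
det of the 2×2 block = 6
det = (-12)·(6) = -72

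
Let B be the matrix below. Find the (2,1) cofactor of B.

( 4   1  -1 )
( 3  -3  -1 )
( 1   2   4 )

Delete row 2 and column 1; the remaining 2×2 submatrix is [1 -1; 2 4].
Its determinant is 1·4 − (-1)·2 = 6.
The cofactor carries sign (−1)^(2+1) = −1, so C_{2,1} = −(6) = -6.

-6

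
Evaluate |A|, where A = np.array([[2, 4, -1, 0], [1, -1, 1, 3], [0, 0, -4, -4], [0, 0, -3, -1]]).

A is block upper-triangular with a 2×2 block and a 2×2 block on the diagonal, so its determinant equals the product of the determinants of the diagonal blocks.
det of the 2×2 block = -6
det of the 2×2 block = -8
det = (-6)·(-8) = 48

det(A) = 48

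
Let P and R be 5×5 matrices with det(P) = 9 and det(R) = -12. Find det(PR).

det(PR) = det(P)·det(R) = (9)·(-12) = -108

-108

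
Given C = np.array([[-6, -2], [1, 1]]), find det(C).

det(C) = (-6)·1 − (-2)·1 = -6 − (-2) = -4

det(C) = -4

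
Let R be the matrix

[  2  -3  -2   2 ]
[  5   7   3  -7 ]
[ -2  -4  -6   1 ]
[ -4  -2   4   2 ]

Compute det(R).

Expand along row 1:
  + (2) · M_11   where M_11 = det([7 3 -7; -4 -6 1; -2 4 2]) = 102
  − (-3) · M_12   where M_12 = det([5 3 -7; -2 -6 1; -4 4 2]) = 144
  + (-2) · M_13   where M_13 = det([5 7 -7; -2 -4 1; -4 -2 2]) = 54
  − (2) · M_14   where M_14 = det([5 7 3; -2 -4 -6; -4 -2 4]) = 48
det = (+1)·(2)·(102) + (-1)·(-3)·(144) + (+1)·(-2)·(54) + (-1)·(2)·(48) = 432

|R| = 432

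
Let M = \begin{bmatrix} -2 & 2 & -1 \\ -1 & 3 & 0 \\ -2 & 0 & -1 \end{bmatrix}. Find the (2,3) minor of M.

4

Delete row 2 and column 3; the remaining 2×2 submatrix is [-2 2; -2 0].
Its determinant is (-2)·0 − 2·(-2) = 4.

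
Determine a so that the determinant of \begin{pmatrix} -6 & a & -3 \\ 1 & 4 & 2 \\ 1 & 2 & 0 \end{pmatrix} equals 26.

-2

Expanding along the row containing a, det(A) is linear in a: det(A) = (2)·a + (30).
Set (2)·a + (30) = 26  ⇒  (2)·a = -4  ⇒  a = -2.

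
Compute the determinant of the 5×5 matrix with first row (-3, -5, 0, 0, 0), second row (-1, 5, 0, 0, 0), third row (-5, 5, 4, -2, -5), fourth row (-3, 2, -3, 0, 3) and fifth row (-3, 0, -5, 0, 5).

The matrix is block lower-triangular with a 2×2 block and a 3×3 block on the diagonal, so its determinant equals the product of the determinants of the diagonal blocks.
det of the 2×2 block = -20
det of the 3×3 block = 0
det = (-20)·(0) = 0

0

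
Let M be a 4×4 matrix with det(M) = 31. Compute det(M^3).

29791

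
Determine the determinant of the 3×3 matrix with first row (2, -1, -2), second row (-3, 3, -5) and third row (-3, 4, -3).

22

Expand along column 1:
  + 2 · |3 -5; 4 -3| = 2·(-9 − (-20)) = 22
  − (-3) · |-1 -2; 4 -3| = −(-3)·(3 − (-8)) = 33
  + (-3) · |-1 -2; 3 -5| = (-3)·(5 − (-6)) = -33
Sum: (22) + (33) + (-33) = 22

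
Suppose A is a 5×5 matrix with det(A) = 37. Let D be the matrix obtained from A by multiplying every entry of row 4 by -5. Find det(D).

det(D) = -185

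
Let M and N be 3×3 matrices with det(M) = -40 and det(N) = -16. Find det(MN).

det(MN) = det(M)·det(N) = (-40)·(-16) = 640

The determinant is 640.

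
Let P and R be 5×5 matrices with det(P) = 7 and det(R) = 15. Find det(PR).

The determinant is 105.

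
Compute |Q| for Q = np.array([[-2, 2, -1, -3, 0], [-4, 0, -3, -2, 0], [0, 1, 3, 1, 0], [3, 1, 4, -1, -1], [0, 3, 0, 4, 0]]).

The determinant is 166.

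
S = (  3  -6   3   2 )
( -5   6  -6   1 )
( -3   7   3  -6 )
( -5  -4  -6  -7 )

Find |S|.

The determinant is 1212.

Expand along row 1:
  + (3) · M_11   where M_11 = det([6 -6 1; 7 3 -6; -4 -6 -7]) = -810
  − (-6) · M_12   where M_12 = det([-5 -6 1; -3 3 -6; -5 -6 -7]) = 264
  + (3) · M_13   where M_13 = det([-5 6 1; -3 7 -6; -5 -4 -7]) = 466
  − (2) · M_14   where M_14 = det([-5 6 -6; -3 7 3; -5 -4 -6]) = -330
det = (+1)·(3)·(-810) + (-1)·(-6)·(264) + (+1)·(3)·(466) + (-1)·(2)·(-330) = 1212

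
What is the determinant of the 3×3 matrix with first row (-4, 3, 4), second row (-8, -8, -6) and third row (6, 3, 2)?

The determinant is 28.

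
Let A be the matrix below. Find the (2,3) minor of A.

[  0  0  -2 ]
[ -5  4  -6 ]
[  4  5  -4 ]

The minor is 0.

Delete row 2 and column 3; the remaining 2×2 submatrix is [0 0; 4 5].
Its determinant is 0·5 − 0·4 = 0.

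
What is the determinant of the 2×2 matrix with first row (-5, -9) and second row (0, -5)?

25

det = (-5)·(-5) − (-9)·0 = 25 − 0 = 25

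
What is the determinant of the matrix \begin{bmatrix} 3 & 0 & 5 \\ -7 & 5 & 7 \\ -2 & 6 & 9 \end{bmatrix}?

The determinant is -151.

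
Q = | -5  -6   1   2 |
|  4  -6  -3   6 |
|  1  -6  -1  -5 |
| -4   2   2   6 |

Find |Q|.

det(Q) = 234

Expand along row 1:
  + (-5) · M_11   where M_11 = det([-6 -3 6; -6 -1 -5; 2 2 6]) = -162
  − (-6) · M_12   where M_12 = det([4 -3 6; 1 -1 -5; -4 2 6]) = -38
  + (1) · M_13   where M_13 = det([4 -6 6; 1 -6 -5; -4 2 6]) = -320
  − (2) · M_14   where M_14 = det([4 -6 -3; 1 -6 -1; -4 2 2]) = 14
det = (+1)·(-5)·(-162) + (-1)·(-6)·(-38) + (+1)·(1)·(-320) + (-1)·(2)·(14) = 234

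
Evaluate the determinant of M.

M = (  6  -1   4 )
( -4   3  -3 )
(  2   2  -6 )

-98

Expand along column 1:
  + 6 · |3 -3; 2 -6| = 6·(-18 − (-6)) = -72
  − (-4) · |-1 4; 2 -6| = −(-4)·(6 − 8) = -8
  + 2 · |-1 4; 3 -3| = 2·(3 − 12) = -18
Sum: (-72) + (-8) + (-18) = -98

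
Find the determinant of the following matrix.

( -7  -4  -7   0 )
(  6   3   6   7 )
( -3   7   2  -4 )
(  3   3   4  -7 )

Expand along row 1 (it has 1 zero):
  + (-7) · M_11   where M_11 = det([3 6 7; 7 2 -4; 3 4 -7]) = 382
  − (-4) · M_12   where M_12 = det([6 6 7; -3 2 -4; 3 4 -7]) = -312
  + (-7) · M_13   where M_13 = det([6 3 7; -3 7 -4; 3 3 -7]) = -531
det = (+1)·(-7)·(382) + (-1)·(-4)·(-312) + (+1)·(-7)·(-531) = -205

The determinant is -205.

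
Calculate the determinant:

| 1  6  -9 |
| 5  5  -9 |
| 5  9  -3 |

-294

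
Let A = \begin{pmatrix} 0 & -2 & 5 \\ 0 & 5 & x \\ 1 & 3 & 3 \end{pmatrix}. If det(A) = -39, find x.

x = 7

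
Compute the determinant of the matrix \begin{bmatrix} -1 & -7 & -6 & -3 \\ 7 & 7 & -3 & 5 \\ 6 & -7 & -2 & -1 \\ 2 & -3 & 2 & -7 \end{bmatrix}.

The determinant is -3858.

Expand along row 1:
  + (-1) · M_11   where M_11 = det([7 -3 5; -7 -2 -1; -3 2 -7]) = 150
  − (-7) · M_12   where M_12 = det([7 -3 5; 6 -2 -1; 2 2 -7]) = 72
  + (-6) · M_13   where M_13 = det([7 7 5; 6 -7 -1; 2 -3 -7]) = 582
  − (-3) · M_14   where M_14 = det([7 7 -3; 6 -7 -2; 2 -3 2]) = -240
det = (+1)·(-1)·(150) + (-1)·(-7)·(72) + (+1)·(-6)·(582) + (-1)·(-3)·(-240) = -3858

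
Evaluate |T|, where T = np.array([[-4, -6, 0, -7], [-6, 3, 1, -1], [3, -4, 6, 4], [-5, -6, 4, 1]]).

|T| = -1738

Expand along row 1 (it has 1 zero):
  + (-4) · M_11   where M_11 = det([3 1 -1; -4 6 4; -6 4 1]) = -70
  − (-6) · M_12   where M_12 = det([-6 1 -1; 3 6 4; -5 4 1]) = -5
  − (-7) · M_14   where M_14 = det([-6 3 1; 3 -4 6; -5 -6 4]) = -284
det = (+1)·(-4)·(-70) + (-1)·(-6)·(-5) + (-1)·(-7)·(-284) = -1738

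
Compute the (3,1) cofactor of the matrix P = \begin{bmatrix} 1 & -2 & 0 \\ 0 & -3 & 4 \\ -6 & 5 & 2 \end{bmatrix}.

-8

Delete row 3 and column 1; the remaining 2×2 submatrix is [-2 0; -3 4].
Its determinant is (-2)·4 − 0·(-3) = -8.
The cofactor carries sign (−1)^(3+1) = +1, so C_{3,1} = +(-8) = -8.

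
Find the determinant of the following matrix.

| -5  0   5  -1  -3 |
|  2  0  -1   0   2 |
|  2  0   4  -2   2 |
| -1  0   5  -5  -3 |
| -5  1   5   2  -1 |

Expand along column 2 (it has 4 zeros):
  − (1) · M_52   where M_52 = det([-5 5 -1 -3; 2 -1 0 2; 2 4 -2 2; -1 5 -5 -3]) = 64
det = (-1)·(1)·(64) = -64

The determinant is -64.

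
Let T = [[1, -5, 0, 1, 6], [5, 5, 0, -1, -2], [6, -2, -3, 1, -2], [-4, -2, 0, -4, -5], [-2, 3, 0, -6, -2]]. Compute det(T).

The determinant is 3174.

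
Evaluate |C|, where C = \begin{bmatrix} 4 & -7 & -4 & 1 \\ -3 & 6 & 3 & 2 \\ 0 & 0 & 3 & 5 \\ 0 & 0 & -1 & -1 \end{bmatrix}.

|C| = 6

C is block upper-triangular with a 2×2 block and a 2×2 block on the diagonal, so its determinant equals the product of the determinants of the diagonal blocks.
det of the 2×2 block = 3
det of the 2×2 block = 2
det = (3)·(2) = 6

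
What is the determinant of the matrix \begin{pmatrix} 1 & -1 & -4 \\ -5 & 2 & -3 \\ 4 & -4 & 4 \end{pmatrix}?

-60

Expand along column 1:
  + 1 · |2 -3; -4 4| = 1·(8 − 12) = -4
  − (-5) · |-1 -4; -4 4| = −(-5)·(-4 − 16) = -100
  + 4 · |-1 -4; 2 -3| = 4·(3 − (-8)) = 44
Sum: (-4) + (-100) + (44) = -60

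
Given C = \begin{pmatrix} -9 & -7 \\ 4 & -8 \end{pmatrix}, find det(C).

det(C) = (-9)·(-8) − (-7)·4 = 72 − (-28) = 100

The determinant is 100.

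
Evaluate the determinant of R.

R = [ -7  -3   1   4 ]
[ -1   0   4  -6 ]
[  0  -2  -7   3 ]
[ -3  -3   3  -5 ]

|R| = -405

Expand along row 2 (it has 1 zero):
  − (-1) · M_21   where M_21 = det([-3 1 4; -2 -7 3; -3 3 -5]) = -205
  − (4) · M_23   where M_23 = det([-7 -3 4; 0 -2 3; -3 -3 -5]) = -130
  + (-6) · M_24   where M_24 = det([-7 -3 1; 0 -2 -7; -3 -3 3]) = 120
det = (-1)·(-1)·(-205) + (-1)·(4)·(-130) + (+1)·(-6)·(120) = -405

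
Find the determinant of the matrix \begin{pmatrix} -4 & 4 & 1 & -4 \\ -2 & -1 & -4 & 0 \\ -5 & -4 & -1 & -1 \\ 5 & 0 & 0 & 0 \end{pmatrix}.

-375

Expand along row 4 (it has 3 zeros):
  − (5) · M_41   where M_41 = det([4 1 -4; -1 -4 0; -4 -1 -1]) = 75
det = (-1)·(5)·(75) = -375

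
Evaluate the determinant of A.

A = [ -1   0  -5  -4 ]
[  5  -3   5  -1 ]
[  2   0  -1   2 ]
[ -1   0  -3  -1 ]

|A| = -63

Expand along column 2 (it has 3 zeros):
  + (-3) · M_22   where M_22 = det([-1 -5 -4; 2 -1 2; -1 -3 -1]) = 21
det = (+1)·(-3)·(21) = -63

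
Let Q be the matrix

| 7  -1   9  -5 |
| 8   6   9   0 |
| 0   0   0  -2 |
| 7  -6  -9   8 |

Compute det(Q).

-1890

Expand along row 3 (it has 3 zeros):
  − (-2) · M_34   where M_34 = det([7 -1 9; 8 6 9; 7 -6 -9]) = -945
det = (-1)·(-2)·(-945) = -1890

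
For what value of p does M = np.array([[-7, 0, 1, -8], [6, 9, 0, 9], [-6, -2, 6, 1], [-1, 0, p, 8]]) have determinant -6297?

p = -6

Expanding along the row containing p, det(M) is linear in p: det(M) = (525)·p + (-3147).
Set (525)·p + (-3147) = -6297  ⇒  (525)·p = -3150  ⇒  p = -6.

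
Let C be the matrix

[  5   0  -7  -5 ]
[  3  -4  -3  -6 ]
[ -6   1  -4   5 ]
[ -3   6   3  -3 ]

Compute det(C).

Expand along row 1 (it has 1 zero):
  + (5) · M_11   where M_11 = det([-4 -3 -6; 1 -4 5; 6 3 -3]) = -249
  + (-7) · M_13   where M_13 = det([3 -4 -6; -6 1 5; -3 6 -3]) = 231
  − (-5) · M_14   where M_14 = det([3 -4 -3; -6 1 -4; -3 6 3]) = 60
det = (+1)·(5)·(-249) + (+1)·(-7)·(231) + (-1)·(-5)·(60) = -2562

det(C) = -2562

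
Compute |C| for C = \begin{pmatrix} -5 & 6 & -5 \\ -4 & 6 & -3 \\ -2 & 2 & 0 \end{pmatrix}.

-14

Expand along row 3:
  + (-2) · |6 -5; 6 -3| = (-2)·(-18 − (-30)) = -24
  − 2 · |-5 -5; -4 -3| = −2·(15 − 20) = 10
Sum: (-24) + (10) = -14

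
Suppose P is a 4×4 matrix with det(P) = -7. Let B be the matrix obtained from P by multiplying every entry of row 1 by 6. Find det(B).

Scaling one row by 6 multiplies the determinant by 6.
det(B) = (6)·(-7) = -42

-42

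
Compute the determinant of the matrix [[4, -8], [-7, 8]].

The determinant is -24.

det = 4·8 − (-8)·(-7) = 32 − 56 = -24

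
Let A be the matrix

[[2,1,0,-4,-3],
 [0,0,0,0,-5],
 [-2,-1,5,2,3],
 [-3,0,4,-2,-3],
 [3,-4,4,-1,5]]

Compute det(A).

The determinant is 1265.

Expand along row 2 (it has 4 zeros):
  − (-5) · M_25   where M_25 = det([2 1 0 -4; -2 -1 5 2; -3 0 4 -2; 3 -4 4 -1]) = 253
det = (-1)·(-5)·(253) = 1265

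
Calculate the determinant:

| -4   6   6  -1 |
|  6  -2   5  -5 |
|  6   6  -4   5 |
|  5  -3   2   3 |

The determinant is 4394.

Expand along row 1:
  + (-4) · M_11   where M_11 = det([-2 5 -5; 6 -4 5; -3 2 3]) = -121
  − (6) · M_12   where M_12 = det([6 5 -5; 6 -4 5; 5 2 3]) = -257
  + (6) · M_13   where M_13 = det([6 -2 -5; 6 6 5; 5 -3 3]) = 424
  − (-1) · M_14   where M_14 = det([6 -2 5; 6 6 -4; 5 -3 2]) = -176
det = (+1)·(-4)·(-121) + (-1)·(6)·(-257) + (+1)·(6)·(424) + (-1)·(-1)·(-176) = 4394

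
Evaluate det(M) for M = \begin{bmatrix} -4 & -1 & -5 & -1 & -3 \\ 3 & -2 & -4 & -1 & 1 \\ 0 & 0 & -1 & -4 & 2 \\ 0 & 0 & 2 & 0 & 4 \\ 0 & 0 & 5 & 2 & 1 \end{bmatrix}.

M is block upper-triangular with a 2×2 block and a 3×3 block on the diagonal, so its determinant equals the product of the determinants of the diagonal blocks.
det of the 2×2 block = 11
det of the 3×3 block = -56
det = (11)·(-56) = -616

det(M) = -616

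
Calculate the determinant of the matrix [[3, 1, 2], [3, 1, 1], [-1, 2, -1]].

7

Expand along column 1:
  + 3 · |1 1; 2 -1| = 3·(-1 − 2) = -9
  − 3 · |1 2; 2 -1| = −3·(-1 − 4) = 15
  + (-1) · |1 2; 1 1| = (-1)·(1 − 2) = 1
Sum: (-9) + (15) + (1) = 7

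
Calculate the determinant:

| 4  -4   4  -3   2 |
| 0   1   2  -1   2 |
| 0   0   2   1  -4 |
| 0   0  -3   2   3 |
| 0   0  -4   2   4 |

-16

The matrix is block upper-triangular with a 2×2 block and a 3×3 block on the diagonal, so its determinant equals the product of the determinants of the diagonal blocks.
det of the 2×2 block = 4
det of the 3×3 block = -4
det = (4)·(-4) = -16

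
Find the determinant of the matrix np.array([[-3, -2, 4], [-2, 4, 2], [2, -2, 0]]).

-36

Expand along row 3:
  + 2 · |-2 4; 4 2| = 2·(-4 − 16) = -40
  − (-2) · |-3 4; -2 2| = −(-2)·(-6 − (-8)) = 4
Sum: (-40) + (4) = -36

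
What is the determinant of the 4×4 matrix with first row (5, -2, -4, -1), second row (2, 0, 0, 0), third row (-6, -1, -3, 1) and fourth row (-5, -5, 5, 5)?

Expand along row 2 (it has 3 zeros):
  − (2) · M_21   where M_21 = det([-2 -4 -1; -1 -3 1; -5 5 5]) = 60
det = (-1)·(2)·(60) = -120

The determinant is -120.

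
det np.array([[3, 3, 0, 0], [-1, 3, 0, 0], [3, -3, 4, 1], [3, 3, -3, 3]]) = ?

The matrix is block lower-triangular with a 2×2 block and a 2×2 block on the diagonal, so its determinant equals the product of the determinants of the diagonal blocks.
det of the 2×2 block = 12
det of the 2×2 block = 15
det = (12)·(15) = 180

180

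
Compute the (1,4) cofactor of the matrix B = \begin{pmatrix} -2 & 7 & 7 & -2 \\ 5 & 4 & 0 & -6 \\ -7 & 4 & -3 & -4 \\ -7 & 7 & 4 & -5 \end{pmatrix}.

Delete row 1 and column 4; the remaining 3×3 submatrix is [5 4 0; -7 4 -3; -7 7 4].
Its determinant is 381.
The cofactor carries sign (−1)^(1+4) = −1, so C_{1,4} = −(381) = -381.

The cofactor is -381.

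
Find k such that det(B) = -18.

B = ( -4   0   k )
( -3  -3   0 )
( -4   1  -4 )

k = -2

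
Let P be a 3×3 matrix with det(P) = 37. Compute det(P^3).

50653

det(P^3) = (det P)^3 = (37)^3 = 50653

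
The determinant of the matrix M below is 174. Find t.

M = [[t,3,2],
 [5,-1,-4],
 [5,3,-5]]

Expanding along the column containing t, det(M) is linear in t: det(M) = (17)·t + (55).
Set (17)·t + (55) = 174  ⇒  (17)·t = 119  ⇒  t = 7.

t = 7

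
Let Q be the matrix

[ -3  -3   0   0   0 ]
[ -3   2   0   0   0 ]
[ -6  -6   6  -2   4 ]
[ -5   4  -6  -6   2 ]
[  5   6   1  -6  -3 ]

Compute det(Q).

|Q| = -5700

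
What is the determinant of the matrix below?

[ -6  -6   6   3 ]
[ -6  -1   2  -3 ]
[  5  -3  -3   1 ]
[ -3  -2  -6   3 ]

1857

Expand along row 1:
  + (-6) · M_11   where M_11 = det([-1 2 -3; -3 -3 1; -2 -6 3]) = -19
  − (-6) · M_12   where M_12 = det([-6 2 -3; 5 -3 1; -3 -6 3]) = 99
  + (6) · M_13   where M_13 = det([-6 -1 -3; 5 -3 1; -3 -2 3]) = 117
  − (3) · M_14   where M_14 = det([-6 -1 2; 5 -3 -3; -3 -2 -6]) = -149
det = (+1)·(-6)·(-19) + (-1)·(-6)·(99) + (+1)·(6)·(117) + (-1)·(3)·(-149) = 1857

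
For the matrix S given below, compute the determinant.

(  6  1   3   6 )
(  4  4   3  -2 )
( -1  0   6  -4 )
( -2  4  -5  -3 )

|S| = 591

Expand along row 3 (it has 1 zero):
  + (-1) · M_31   where M_31 = det([1 3 6; 4 3 -2; 4 -5 -3]) = -199
  + (6) · M_33   where M_33 = det([6 1 6; 4 4 -2; -2 4 -3]) = 136
  − (-4) · M_34   where M_34 = det([6 1 3; 4 4 3; -2 4 -5]) = -106
det = (+1)·(-1)·(-199) + (+1)·(6)·(136) + (-1)·(-4)·(-106) = 591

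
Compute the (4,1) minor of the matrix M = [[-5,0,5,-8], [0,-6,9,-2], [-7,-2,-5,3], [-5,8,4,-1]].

The minor is -274.

Delete row 4 and column 1; the remaining 3×3 submatrix is [0 5 -8; -6 9 -2; -2 -5 3].
Its determinant is -274.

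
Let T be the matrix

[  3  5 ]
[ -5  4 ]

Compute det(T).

|T| = 37

det(T) = 3·4 − 5·(-5) = 12 − (-25) = 37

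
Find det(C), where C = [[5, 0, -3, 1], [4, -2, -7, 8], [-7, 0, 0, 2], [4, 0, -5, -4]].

Expand along column 2 (it has 3 zeros):
  + (-2) · M_22   where M_22 = det([5 -3 1; -7 0 2; 4 -5 -4]) = 145
det = (+1)·(-2)·(145) = -290

|C| = -290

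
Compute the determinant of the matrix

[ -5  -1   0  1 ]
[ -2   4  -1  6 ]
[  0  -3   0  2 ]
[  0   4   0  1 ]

Expand along column 3 (it has 3 zeros):
  − (-1) · M_23   where M_23 = det([-5 -1 1; 0 -3 2; 0 4 1]) = 55
det = (-1)·(-1)·(55) = 55

55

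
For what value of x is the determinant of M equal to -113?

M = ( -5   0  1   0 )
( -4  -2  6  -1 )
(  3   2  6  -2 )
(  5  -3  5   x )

Expanding along the column containing x, det(M) is linear in x: det(M) = (118)·x + (123).
Set (118)·x + (123) = -113  ⇒  (118)·x = -236  ⇒  x = -2.

x = -2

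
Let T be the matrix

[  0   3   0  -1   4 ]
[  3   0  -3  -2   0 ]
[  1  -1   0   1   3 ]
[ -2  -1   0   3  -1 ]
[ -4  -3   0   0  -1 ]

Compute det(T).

The determinant is -597.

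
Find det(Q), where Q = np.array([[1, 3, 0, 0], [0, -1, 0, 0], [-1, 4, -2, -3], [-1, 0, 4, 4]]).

|Q| = -4

Q is block lower-triangular with a 2×2 block and a 2×2 block on the diagonal, so its determinant equals the product of the determinants of the diagonal blocks.
det of the 2×2 block = -1
det of the 2×2 block = 4
det = (-1)·(4) = -4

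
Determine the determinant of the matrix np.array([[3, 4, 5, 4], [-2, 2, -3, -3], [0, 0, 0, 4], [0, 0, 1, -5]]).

-56

The matrix is block upper-triangular with a 2×2 block and a 2×2 block on the diagonal, so its determinant equals the product of the determinants of the diagonal blocks.
det of the 2×2 block = 14
det of the 2×2 block = -4
det = (14)·(-4) = -56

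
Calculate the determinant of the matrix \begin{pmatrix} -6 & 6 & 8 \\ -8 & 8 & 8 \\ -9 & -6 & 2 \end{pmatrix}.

Expand along column 1:
  + (-6) · |8 8; -6 2| = (-6)·(16 − (-48)) = -384
  − (-8) · |6 8; -6 2| = −(-8)·(12 − (-48)) = 480
  + (-9) · |6 8; 8 8| = (-9)·(48 − 64) = 144
Sum: (-384) + (480) + (144) = 240

240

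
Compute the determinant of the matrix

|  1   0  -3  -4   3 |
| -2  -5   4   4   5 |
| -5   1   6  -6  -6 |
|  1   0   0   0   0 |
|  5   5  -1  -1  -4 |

-829

Expand along row 4 (it has 4 zeros):
  − (1) · M_41   where M_41 = det([0 -3 -4 3; -5 4 4 5; 1 6 -6 -6; 5 -1 -1 -4]) = 829
det = (-1)·(1)·(829) = -829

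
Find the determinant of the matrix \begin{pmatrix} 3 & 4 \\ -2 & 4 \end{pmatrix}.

20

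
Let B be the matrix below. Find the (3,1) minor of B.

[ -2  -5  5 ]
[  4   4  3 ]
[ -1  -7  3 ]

Delete row 3 and column 1; the remaining 2×2 submatrix is [-5 5; 4 3].
Its determinant is (-5)·3 − 5·4 = -35.

The minor is -35.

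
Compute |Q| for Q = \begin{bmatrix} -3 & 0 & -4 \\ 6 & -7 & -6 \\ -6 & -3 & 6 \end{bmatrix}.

420

Expand along row 1:
  + (-3) · |-7 -6; -3 6| = (-3)·(-42 − 18) = 180
  + (-4) · |6 -7; -6 -3| = (-4)·(-18 − 42) = 240
Sum: (180) + (240) = 420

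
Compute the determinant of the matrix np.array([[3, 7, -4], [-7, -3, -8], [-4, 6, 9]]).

944

Expand along column 1:
  + 3 · |-3 -8; 6 9| = 3·(-27 − (-48)) = 63
  − (-7) · |7 -4; 6 9| = −(-7)·(63 − (-24)) = 609
  + (-4) · |7 -4; -3 -8| = (-4)·(-56 − 12) = 272
Sum: (63) + (609) + (272) = 944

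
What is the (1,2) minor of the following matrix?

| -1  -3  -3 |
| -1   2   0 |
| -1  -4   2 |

-2

Delete row 1 and column 2; the remaining 2×2 submatrix is [-1 0; -1 2].
Its determinant is (-1)·2 − 0·(-1) = -2.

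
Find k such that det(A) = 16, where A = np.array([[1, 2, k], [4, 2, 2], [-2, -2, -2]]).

-2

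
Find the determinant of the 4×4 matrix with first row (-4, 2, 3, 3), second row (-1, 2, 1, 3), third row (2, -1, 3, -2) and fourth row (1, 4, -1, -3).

Expand along row 1:
  + (-4) · M_11   where M_11 = det([2 1 3; -1 3 -2; 4 -1 -3]) = -66
  − (2) · M_12   where M_12 = det([-1 1 3; 2 3 -2; 1 -1 -3]) = 0
  + (3) · M_13   where M_13 = det([-1 2 3; 2 -1 -2; 1 4 -3]) = 24
  − (3) · M_14   where M_14 = det([-1 2 1; 2 -1 3; 1 4 -1]) = 30
det = (+1)·(-4)·(-66) + (-1)·(2)·(0) + (+1)·(3)·(24) + (-1)·(3)·(30) = 246

The determinant is 246.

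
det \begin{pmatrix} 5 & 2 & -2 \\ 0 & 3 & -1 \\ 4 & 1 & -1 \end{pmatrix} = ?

The determinant is 6.

Expand along column 1:
  + 5 · |3 -1; 1 -1| = 5·(-3 − (-1)) = -10
  + 4 · |2 -2; 3 -1| = 4·(-2 − (-6)) = 16
Sum: (-10) + (16) = 6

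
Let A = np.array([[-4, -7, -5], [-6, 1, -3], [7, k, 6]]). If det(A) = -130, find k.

k = -2

Expanding along the column containing k, det(A) is linear in k: det(A) = (18)·k + (-94).
Set (18)·k + (-94) = -130  ⇒  (18)·k = -36  ⇒  k = -2.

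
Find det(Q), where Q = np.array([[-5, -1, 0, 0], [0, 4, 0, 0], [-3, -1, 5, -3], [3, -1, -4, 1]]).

|Q| = 140

Q is block lower-triangular with a 2×2 block and a 2×2 block on the diagonal, so its determinant equals the product of the determinants of the diagonal blocks.
det of the 2×2 block = -20
det of the 2×2 block = -7
det = (-20)·(-7) = 140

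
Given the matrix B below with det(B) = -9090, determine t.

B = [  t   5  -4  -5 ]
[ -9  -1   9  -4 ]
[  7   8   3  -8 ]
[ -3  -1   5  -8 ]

Expanding along the row containing t, det(B) is linear in t: det(B) = (460)·t + (-4950).
Set (460)·t + (-4950) = -9090  ⇒  (460)·t = -4140  ⇒  t = -9.

t = -9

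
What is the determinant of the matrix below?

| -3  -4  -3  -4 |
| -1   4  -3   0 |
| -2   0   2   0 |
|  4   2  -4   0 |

Expand along column 4 (it has 3 zeros):
  − (-4) · M_14   where M_14 = det([-1 4 -3; -2 0 2; 4 2 -4]) = 16
det = (-1)·(-4)·(16) = 64

64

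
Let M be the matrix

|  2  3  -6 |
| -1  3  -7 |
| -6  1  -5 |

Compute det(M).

Expand along row 1:
  + 2 · |3 -7; 1 -5| = 2·(-15 − (-7)) = -16
  − 3 · |-1 -7; -6 -5| = −3·(5 − 42) = 111
  + (-6) · |-1 3; -6 1| = (-6)·(-1 − (-18)) = -102
Sum: (-16) + (111) + (-102) = -7

The determinant is -7.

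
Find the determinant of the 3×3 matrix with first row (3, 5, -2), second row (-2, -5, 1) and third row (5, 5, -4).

The determinant is 0.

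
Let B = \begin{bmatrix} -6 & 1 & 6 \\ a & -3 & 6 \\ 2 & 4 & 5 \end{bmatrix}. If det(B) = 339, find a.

Expanding along the row containing a, det(B) is linear in a: det(B) = (19)·a + (282).
Set (19)·a + (282) = 339  ⇒  (19)·a = 57  ⇒  a = 3.

a = 3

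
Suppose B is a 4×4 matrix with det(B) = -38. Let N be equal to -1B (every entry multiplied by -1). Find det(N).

For a 4×4 matrix, det(-1B) = (-1)^4·det(B) = 1·det(B).
det(N) = (1)·(-38) = -38

-38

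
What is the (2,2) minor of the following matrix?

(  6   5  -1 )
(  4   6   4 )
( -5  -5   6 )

Delete row 2 and column 2; the remaining 2×2 submatrix is [6 -1; -5 6].
Its determinant is 6·6 − (-1)·(-5) = 31.

31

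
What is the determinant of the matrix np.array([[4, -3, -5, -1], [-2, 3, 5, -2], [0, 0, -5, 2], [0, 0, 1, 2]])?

The matrix is block upper-triangular with a 2×2 block and a 2×2 block on the diagonal, so its determinant equals the product of the determinants of the diagonal blocks.
det of the 2×2 block = 6
det of the 2×2 block = -12
det = (6)·(-12) = -72

-72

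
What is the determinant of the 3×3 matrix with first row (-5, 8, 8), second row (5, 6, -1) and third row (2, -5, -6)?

The determinant is 133.

Expand along row 1:
  + (-5) · |6 -1; -5 -6| = (-5)·(-36 − 5) = 205
  − 8 · |5 -1; 2 -6| = −8·(-30 − (-2)) = 224
  + 8 · |5 6; 2 -5| = 8·(-25 − 12) = -296
Sum: (205) + (224) + (-296) = 133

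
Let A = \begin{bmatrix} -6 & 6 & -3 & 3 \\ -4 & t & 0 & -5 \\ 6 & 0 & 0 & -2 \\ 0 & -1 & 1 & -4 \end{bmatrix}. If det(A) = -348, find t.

7

Expanding along the row containing t, det(A) is linear in t: det(A) = (-66)·t + (114).
Set (-66)·t + (114) = -348  ⇒  (-66)·t = -462  ⇒  t = 7.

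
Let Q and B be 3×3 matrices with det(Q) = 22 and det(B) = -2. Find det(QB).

det(QB) = det(Q)·det(B) = (22)·(-2) = -44

|QB| = -44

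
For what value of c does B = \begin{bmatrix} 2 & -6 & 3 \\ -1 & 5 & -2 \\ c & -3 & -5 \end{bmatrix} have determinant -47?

Expanding along the row containing c, det(B) is linear in c: det(B) = (-3)·c + (-23).
Set (-3)·c + (-23) = -47  ⇒  (-3)·c = -24  ⇒  c = 8.

8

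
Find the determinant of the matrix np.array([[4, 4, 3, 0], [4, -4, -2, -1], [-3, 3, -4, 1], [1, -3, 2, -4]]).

The determinant is -586.

Expand along row 1 (it has 1 zero):
  + (4) · M_11   where M_11 = det([-4 -2 -1; 3 -4 1; -3 2 -4]) = -68
  − (4) · M_12   where M_12 = det([4 -2 -1; -3 -4 1; 1 2 -4]) = 80
  + (3) · M_13   where M_13 = det([4 -4 -1; -3 3 1; 1 -3 -4]) = 2
det = (+1)·(4)·(-68) + (-1)·(4)·(80) + (+1)·(3)·(2) = -586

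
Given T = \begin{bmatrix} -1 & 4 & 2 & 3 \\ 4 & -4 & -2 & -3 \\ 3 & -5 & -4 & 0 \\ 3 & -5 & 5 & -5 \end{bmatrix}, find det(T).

Expand along row 3 (it has 1 zero):
  + (3) · M_31   where M_31 = det([4 2 3; -4 -2 -3; -5 5 -5]) = 0
  − (-5) · M_32   where M_32 = det([-1 2 3; 4 -2 -3; 3 5 -5]) = 75
  + (-4) · M_33   where M_33 = det([-1 4 3; 4 -4 -3; 3 -5 -5]) = 15
det = (+1)·(3)·(0) + (-1)·(-5)·(75) + (+1)·(-4)·(15) = 315

315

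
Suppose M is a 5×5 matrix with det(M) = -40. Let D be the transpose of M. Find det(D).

-40

det(Mᵀ) = det(M).
det(D) = (1)·(-40) = -40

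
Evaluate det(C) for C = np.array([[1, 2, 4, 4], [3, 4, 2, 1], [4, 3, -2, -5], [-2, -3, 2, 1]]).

Expand along row 1:
  + (1) · M_11   where M_11 = det([4 2 1; 3 -2 -5; -3 2 1]) = 56
  − (2) · M_12   where M_12 = det([3 2 1; 4 -2 -5; -2 2 1]) = 40
  + (4) · M_13   where M_13 = det([3 4 1; 4 3 -5; -2 -3 1]) = -18
  − (4) · M_14   where M_14 = det([3 4 2; 4 3 -2; -2 -3 2]) = -28
det = (+1)·(1)·(56) + (-1)·(2)·(40) + (+1)·(4)·(-18) + (-1)·(4)·(-28) = 16

16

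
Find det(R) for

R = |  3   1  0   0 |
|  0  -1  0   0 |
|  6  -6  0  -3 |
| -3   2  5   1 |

R is block lower-triangular with a 2×2 block and a 2×2 block on the diagonal, so its determinant equals the product of the determinants of the diagonal blocks.
det of the 2×2 block = -3
det of the 2×2 block = 15
det = (-3)·(15) = -45

The determinant is -45.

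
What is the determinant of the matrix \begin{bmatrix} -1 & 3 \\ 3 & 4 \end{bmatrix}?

det = (-1)·4 − 3·3 = -4 − 9 = -13

The determinant is -13.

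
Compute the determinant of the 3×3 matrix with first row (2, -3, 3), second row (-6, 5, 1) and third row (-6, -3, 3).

144

Expand along row 1:
  + 2 · |5 1; -3 3| = 2·(15 − (-3)) = 36
  − (-3) · |-6 1; -6 3| = −(-3)·(-18 − (-6)) = -36
  + 3 · |-6 5; -6 -3| = 3·(18 − (-30)) = 144
Sum: (36) + (-36) + (144) = 144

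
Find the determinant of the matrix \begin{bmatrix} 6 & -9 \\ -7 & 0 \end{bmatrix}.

-63

det = 6·0 − (-9)·(-7) = 0 − 63 = -63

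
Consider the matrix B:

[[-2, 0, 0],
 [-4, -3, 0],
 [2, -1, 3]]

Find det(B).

B is lower triangular, so det(B) is the product of the diagonal entries:
det = (-2) · (-3) · (3) = 18

18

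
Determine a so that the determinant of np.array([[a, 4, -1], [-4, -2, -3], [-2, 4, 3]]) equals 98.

Expanding along the row containing a, det(B) is linear in a: det(B) = (6)·a + (92).
Set (6)·a + (92) = 98  ⇒  (6)·a = 6  ⇒  a = 1.

a = 1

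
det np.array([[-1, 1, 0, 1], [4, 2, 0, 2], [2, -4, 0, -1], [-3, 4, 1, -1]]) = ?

18

Expand along column 3 (it has 3 zeros):
  − (1) · M_43   where M_43 = det([-1 1 1; 4 2 2; 2 -4 -1]) = -18
det = (-1)·(1)·(-18) = 18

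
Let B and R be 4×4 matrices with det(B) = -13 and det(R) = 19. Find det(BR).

The determinant is -247.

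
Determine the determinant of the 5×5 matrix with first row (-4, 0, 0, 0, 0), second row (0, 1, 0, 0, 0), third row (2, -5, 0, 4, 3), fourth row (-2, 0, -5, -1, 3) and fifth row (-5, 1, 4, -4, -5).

-80

The matrix is block lower-triangular with a 2×2 block and a 3×3 block on the diagonal, so its determinant equals the product of the determinants of the diagonal blocks.
det of the 2×2 block = -4
det of the 3×3 block = 20
det = (-4)·(20) = -80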